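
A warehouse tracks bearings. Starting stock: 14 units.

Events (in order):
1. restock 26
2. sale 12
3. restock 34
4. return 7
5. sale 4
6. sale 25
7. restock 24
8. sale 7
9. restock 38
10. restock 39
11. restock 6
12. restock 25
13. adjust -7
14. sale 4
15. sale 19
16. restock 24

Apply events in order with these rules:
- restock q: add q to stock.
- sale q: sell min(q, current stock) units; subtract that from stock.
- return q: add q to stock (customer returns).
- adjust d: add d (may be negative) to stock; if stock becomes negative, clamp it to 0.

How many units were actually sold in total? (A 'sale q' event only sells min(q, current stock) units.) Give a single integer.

Answer: 71

Derivation:
Processing events:
Start: stock = 14
  Event 1 (restock 26): 14 + 26 = 40
  Event 2 (sale 12): sell min(12,40)=12. stock: 40 - 12 = 28. total_sold = 12
  Event 3 (restock 34): 28 + 34 = 62
  Event 4 (return 7): 62 + 7 = 69
  Event 5 (sale 4): sell min(4,69)=4. stock: 69 - 4 = 65. total_sold = 16
  Event 6 (sale 25): sell min(25,65)=25. stock: 65 - 25 = 40. total_sold = 41
  Event 7 (restock 24): 40 + 24 = 64
  Event 8 (sale 7): sell min(7,64)=7. stock: 64 - 7 = 57. total_sold = 48
  Event 9 (restock 38): 57 + 38 = 95
  Event 10 (restock 39): 95 + 39 = 134
  Event 11 (restock 6): 134 + 6 = 140
  Event 12 (restock 25): 140 + 25 = 165
  Event 13 (adjust -7): 165 + -7 = 158
  Event 14 (sale 4): sell min(4,158)=4. stock: 158 - 4 = 154. total_sold = 52
  Event 15 (sale 19): sell min(19,154)=19. stock: 154 - 19 = 135. total_sold = 71
  Event 16 (restock 24): 135 + 24 = 159
Final: stock = 159, total_sold = 71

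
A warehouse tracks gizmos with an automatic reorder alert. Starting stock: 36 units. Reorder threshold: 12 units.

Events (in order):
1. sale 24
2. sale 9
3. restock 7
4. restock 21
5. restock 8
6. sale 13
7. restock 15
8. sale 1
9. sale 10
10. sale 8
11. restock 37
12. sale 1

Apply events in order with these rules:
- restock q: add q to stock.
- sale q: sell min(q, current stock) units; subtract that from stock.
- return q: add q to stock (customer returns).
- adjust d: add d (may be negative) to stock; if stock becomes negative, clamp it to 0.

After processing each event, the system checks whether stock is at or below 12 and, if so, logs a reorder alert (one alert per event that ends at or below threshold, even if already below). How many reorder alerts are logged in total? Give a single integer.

Processing events:
Start: stock = 36
  Event 1 (sale 24): sell min(24,36)=24. stock: 36 - 24 = 12. total_sold = 24
  Event 2 (sale 9): sell min(9,12)=9. stock: 12 - 9 = 3. total_sold = 33
  Event 3 (restock 7): 3 + 7 = 10
  Event 4 (restock 21): 10 + 21 = 31
  Event 5 (restock 8): 31 + 8 = 39
  Event 6 (sale 13): sell min(13,39)=13. stock: 39 - 13 = 26. total_sold = 46
  Event 7 (restock 15): 26 + 15 = 41
  Event 8 (sale 1): sell min(1,41)=1. stock: 41 - 1 = 40. total_sold = 47
  Event 9 (sale 10): sell min(10,40)=10. stock: 40 - 10 = 30. total_sold = 57
  Event 10 (sale 8): sell min(8,30)=8. stock: 30 - 8 = 22. total_sold = 65
  Event 11 (restock 37): 22 + 37 = 59
  Event 12 (sale 1): sell min(1,59)=1. stock: 59 - 1 = 58. total_sold = 66
Final: stock = 58, total_sold = 66

Checking against threshold 12:
  After event 1: stock=12 <= 12 -> ALERT
  After event 2: stock=3 <= 12 -> ALERT
  After event 3: stock=10 <= 12 -> ALERT
  After event 4: stock=31 > 12
  After event 5: stock=39 > 12
  After event 6: stock=26 > 12
  After event 7: stock=41 > 12
  After event 8: stock=40 > 12
  After event 9: stock=30 > 12
  After event 10: stock=22 > 12
  After event 11: stock=59 > 12
  After event 12: stock=58 > 12
Alert events: [1, 2, 3]. Count = 3

Answer: 3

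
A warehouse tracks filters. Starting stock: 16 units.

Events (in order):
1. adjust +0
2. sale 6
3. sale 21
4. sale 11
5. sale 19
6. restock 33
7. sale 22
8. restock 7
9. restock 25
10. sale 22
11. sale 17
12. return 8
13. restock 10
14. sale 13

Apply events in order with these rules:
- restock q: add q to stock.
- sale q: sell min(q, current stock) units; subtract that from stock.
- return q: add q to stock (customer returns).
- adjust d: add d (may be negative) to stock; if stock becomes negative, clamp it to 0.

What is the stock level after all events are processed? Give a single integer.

Processing events:
Start: stock = 16
  Event 1 (adjust +0): 16 + 0 = 16
  Event 2 (sale 6): sell min(6,16)=6. stock: 16 - 6 = 10. total_sold = 6
  Event 3 (sale 21): sell min(21,10)=10. stock: 10 - 10 = 0. total_sold = 16
  Event 4 (sale 11): sell min(11,0)=0. stock: 0 - 0 = 0. total_sold = 16
  Event 5 (sale 19): sell min(19,0)=0. stock: 0 - 0 = 0. total_sold = 16
  Event 6 (restock 33): 0 + 33 = 33
  Event 7 (sale 22): sell min(22,33)=22. stock: 33 - 22 = 11. total_sold = 38
  Event 8 (restock 7): 11 + 7 = 18
  Event 9 (restock 25): 18 + 25 = 43
  Event 10 (sale 22): sell min(22,43)=22. stock: 43 - 22 = 21. total_sold = 60
  Event 11 (sale 17): sell min(17,21)=17. stock: 21 - 17 = 4. total_sold = 77
  Event 12 (return 8): 4 + 8 = 12
  Event 13 (restock 10): 12 + 10 = 22
  Event 14 (sale 13): sell min(13,22)=13. stock: 22 - 13 = 9. total_sold = 90
Final: stock = 9, total_sold = 90

Answer: 9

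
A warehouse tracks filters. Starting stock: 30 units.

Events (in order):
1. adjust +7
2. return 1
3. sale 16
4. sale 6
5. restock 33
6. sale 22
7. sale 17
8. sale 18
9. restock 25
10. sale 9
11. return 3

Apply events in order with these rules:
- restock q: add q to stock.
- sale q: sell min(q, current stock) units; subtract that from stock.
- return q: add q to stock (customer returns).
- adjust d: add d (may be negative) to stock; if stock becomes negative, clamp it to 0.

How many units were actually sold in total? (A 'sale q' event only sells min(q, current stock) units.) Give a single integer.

Processing events:
Start: stock = 30
  Event 1 (adjust +7): 30 + 7 = 37
  Event 2 (return 1): 37 + 1 = 38
  Event 3 (sale 16): sell min(16,38)=16. stock: 38 - 16 = 22. total_sold = 16
  Event 4 (sale 6): sell min(6,22)=6. stock: 22 - 6 = 16. total_sold = 22
  Event 5 (restock 33): 16 + 33 = 49
  Event 6 (sale 22): sell min(22,49)=22. stock: 49 - 22 = 27. total_sold = 44
  Event 7 (sale 17): sell min(17,27)=17. stock: 27 - 17 = 10. total_sold = 61
  Event 8 (sale 18): sell min(18,10)=10. stock: 10 - 10 = 0. total_sold = 71
  Event 9 (restock 25): 0 + 25 = 25
  Event 10 (sale 9): sell min(9,25)=9. stock: 25 - 9 = 16. total_sold = 80
  Event 11 (return 3): 16 + 3 = 19
Final: stock = 19, total_sold = 80

Answer: 80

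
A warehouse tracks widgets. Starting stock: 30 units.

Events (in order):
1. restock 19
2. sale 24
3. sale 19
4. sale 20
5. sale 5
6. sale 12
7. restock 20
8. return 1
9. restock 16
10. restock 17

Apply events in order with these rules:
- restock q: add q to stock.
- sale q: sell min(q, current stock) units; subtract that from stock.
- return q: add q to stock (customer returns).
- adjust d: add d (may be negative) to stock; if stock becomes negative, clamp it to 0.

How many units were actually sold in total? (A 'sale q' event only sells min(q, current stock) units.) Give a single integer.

Answer: 49

Derivation:
Processing events:
Start: stock = 30
  Event 1 (restock 19): 30 + 19 = 49
  Event 2 (sale 24): sell min(24,49)=24. stock: 49 - 24 = 25. total_sold = 24
  Event 3 (sale 19): sell min(19,25)=19. stock: 25 - 19 = 6. total_sold = 43
  Event 4 (sale 20): sell min(20,6)=6. stock: 6 - 6 = 0. total_sold = 49
  Event 5 (sale 5): sell min(5,0)=0. stock: 0 - 0 = 0. total_sold = 49
  Event 6 (sale 12): sell min(12,0)=0. stock: 0 - 0 = 0. total_sold = 49
  Event 7 (restock 20): 0 + 20 = 20
  Event 8 (return 1): 20 + 1 = 21
  Event 9 (restock 16): 21 + 16 = 37
  Event 10 (restock 17): 37 + 17 = 54
Final: stock = 54, total_sold = 49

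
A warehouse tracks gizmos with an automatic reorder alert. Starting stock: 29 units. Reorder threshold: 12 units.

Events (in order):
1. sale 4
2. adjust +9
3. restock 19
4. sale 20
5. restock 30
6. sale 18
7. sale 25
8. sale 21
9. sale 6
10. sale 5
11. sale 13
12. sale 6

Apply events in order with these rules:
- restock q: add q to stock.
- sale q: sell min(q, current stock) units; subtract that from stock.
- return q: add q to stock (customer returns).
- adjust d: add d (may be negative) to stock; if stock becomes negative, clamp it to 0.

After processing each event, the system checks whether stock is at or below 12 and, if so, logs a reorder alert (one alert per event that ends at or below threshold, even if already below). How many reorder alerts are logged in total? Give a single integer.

Processing events:
Start: stock = 29
  Event 1 (sale 4): sell min(4,29)=4. stock: 29 - 4 = 25. total_sold = 4
  Event 2 (adjust +9): 25 + 9 = 34
  Event 3 (restock 19): 34 + 19 = 53
  Event 4 (sale 20): sell min(20,53)=20. stock: 53 - 20 = 33. total_sold = 24
  Event 5 (restock 30): 33 + 30 = 63
  Event 6 (sale 18): sell min(18,63)=18. stock: 63 - 18 = 45. total_sold = 42
  Event 7 (sale 25): sell min(25,45)=25. stock: 45 - 25 = 20. total_sold = 67
  Event 8 (sale 21): sell min(21,20)=20. stock: 20 - 20 = 0. total_sold = 87
  Event 9 (sale 6): sell min(6,0)=0. stock: 0 - 0 = 0. total_sold = 87
  Event 10 (sale 5): sell min(5,0)=0. stock: 0 - 0 = 0. total_sold = 87
  Event 11 (sale 13): sell min(13,0)=0. stock: 0 - 0 = 0. total_sold = 87
  Event 12 (sale 6): sell min(6,0)=0. stock: 0 - 0 = 0. total_sold = 87
Final: stock = 0, total_sold = 87

Checking against threshold 12:
  After event 1: stock=25 > 12
  After event 2: stock=34 > 12
  After event 3: stock=53 > 12
  After event 4: stock=33 > 12
  After event 5: stock=63 > 12
  After event 6: stock=45 > 12
  After event 7: stock=20 > 12
  After event 8: stock=0 <= 12 -> ALERT
  After event 9: stock=0 <= 12 -> ALERT
  After event 10: stock=0 <= 12 -> ALERT
  After event 11: stock=0 <= 12 -> ALERT
  After event 12: stock=0 <= 12 -> ALERT
Alert events: [8, 9, 10, 11, 12]. Count = 5

Answer: 5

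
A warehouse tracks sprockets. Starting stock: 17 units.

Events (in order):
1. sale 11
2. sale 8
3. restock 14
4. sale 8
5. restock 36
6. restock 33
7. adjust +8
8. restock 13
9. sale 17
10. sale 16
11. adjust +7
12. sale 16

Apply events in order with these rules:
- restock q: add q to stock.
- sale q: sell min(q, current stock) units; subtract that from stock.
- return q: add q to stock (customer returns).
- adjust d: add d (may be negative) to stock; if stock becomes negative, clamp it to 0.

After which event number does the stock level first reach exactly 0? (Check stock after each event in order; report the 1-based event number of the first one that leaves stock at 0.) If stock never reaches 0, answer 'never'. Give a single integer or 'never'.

Processing events:
Start: stock = 17
  Event 1 (sale 11): sell min(11,17)=11. stock: 17 - 11 = 6. total_sold = 11
  Event 2 (sale 8): sell min(8,6)=6. stock: 6 - 6 = 0. total_sold = 17
  Event 3 (restock 14): 0 + 14 = 14
  Event 4 (sale 8): sell min(8,14)=8. stock: 14 - 8 = 6. total_sold = 25
  Event 5 (restock 36): 6 + 36 = 42
  Event 6 (restock 33): 42 + 33 = 75
  Event 7 (adjust +8): 75 + 8 = 83
  Event 8 (restock 13): 83 + 13 = 96
  Event 9 (sale 17): sell min(17,96)=17. stock: 96 - 17 = 79. total_sold = 42
  Event 10 (sale 16): sell min(16,79)=16. stock: 79 - 16 = 63. total_sold = 58
  Event 11 (adjust +7): 63 + 7 = 70
  Event 12 (sale 16): sell min(16,70)=16. stock: 70 - 16 = 54. total_sold = 74
Final: stock = 54, total_sold = 74

First zero at event 2.

Answer: 2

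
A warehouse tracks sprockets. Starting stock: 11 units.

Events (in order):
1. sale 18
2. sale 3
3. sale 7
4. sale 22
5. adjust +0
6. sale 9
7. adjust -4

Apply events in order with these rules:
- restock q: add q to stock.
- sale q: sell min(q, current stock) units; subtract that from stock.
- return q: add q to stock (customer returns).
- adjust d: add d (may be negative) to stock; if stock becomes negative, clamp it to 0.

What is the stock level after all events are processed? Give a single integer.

Processing events:
Start: stock = 11
  Event 1 (sale 18): sell min(18,11)=11. stock: 11 - 11 = 0. total_sold = 11
  Event 2 (sale 3): sell min(3,0)=0. stock: 0 - 0 = 0. total_sold = 11
  Event 3 (sale 7): sell min(7,0)=0. stock: 0 - 0 = 0. total_sold = 11
  Event 4 (sale 22): sell min(22,0)=0. stock: 0 - 0 = 0. total_sold = 11
  Event 5 (adjust +0): 0 + 0 = 0
  Event 6 (sale 9): sell min(9,0)=0. stock: 0 - 0 = 0. total_sold = 11
  Event 7 (adjust -4): 0 + -4 = 0 (clamped to 0)
Final: stock = 0, total_sold = 11

Answer: 0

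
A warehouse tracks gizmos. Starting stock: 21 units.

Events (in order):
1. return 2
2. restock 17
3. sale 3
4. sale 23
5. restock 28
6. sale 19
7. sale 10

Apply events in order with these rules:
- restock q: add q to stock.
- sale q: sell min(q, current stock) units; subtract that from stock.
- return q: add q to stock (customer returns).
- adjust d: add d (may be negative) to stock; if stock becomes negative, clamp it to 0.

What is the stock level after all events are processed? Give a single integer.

Processing events:
Start: stock = 21
  Event 1 (return 2): 21 + 2 = 23
  Event 2 (restock 17): 23 + 17 = 40
  Event 3 (sale 3): sell min(3,40)=3. stock: 40 - 3 = 37. total_sold = 3
  Event 4 (sale 23): sell min(23,37)=23. stock: 37 - 23 = 14. total_sold = 26
  Event 5 (restock 28): 14 + 28 = 42
  Event 6 (sale 19): sell min(19,42)=19. stock: 42 - 19 = 23. total_sold = 45
  Event 7 (sale 10): sell min(10,23)=10. stock: 23 - 10 = 13. total_sold = 55
Final: stock = 13, total_sold = 55

Answer: 13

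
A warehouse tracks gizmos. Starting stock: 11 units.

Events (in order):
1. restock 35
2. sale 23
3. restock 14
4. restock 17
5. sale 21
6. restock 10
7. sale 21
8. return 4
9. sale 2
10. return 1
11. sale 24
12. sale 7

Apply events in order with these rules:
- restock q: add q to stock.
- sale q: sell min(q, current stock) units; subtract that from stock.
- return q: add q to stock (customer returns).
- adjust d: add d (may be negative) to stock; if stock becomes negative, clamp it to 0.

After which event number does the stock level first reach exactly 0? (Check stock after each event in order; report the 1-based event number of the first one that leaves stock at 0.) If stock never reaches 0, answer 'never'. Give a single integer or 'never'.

Processing events:
Start: stock = 11
  Event 1 (restock 35): 11 + 35 = 46
  Event 2 (sale 23): sell min(23,46)=23. stock: 46 - 23 = 23. total_sold = 23
  Event 3 (restock 14): 23 + 14 = 37
  Event 4 (restock 17): 37 + 17 = 54
  Event 5 (sale 21): sell min(21,54)=21. stock: 54 - 21 = 33. total_sold = 44
  Event 6 (restock 10): 33 + 10 = 43
  Event 7 (sale 21): sell min(21,43)=21. stock: 43 - 21 = 22. total_sold = 65
  Event 8 (return 4): 22 + 4 = 26
  Event 9 (sale 2): sell min(2,26)=2. stock: 26 - 2 = 24. total_sold = 67
  Event 10 (return 1): 24 + 1 = 25
  Event 11 (sale 24): sell min(24,25)=24. stock: 25 - 24 = 1. total_sold = 91
  Event 12 (sale 7): sell min(7,1)=1. stock: 1 - 1 = 0. total_sold = 92
Final: stock = 0, total_sold = 92

First zero at event 12.

Answer: 12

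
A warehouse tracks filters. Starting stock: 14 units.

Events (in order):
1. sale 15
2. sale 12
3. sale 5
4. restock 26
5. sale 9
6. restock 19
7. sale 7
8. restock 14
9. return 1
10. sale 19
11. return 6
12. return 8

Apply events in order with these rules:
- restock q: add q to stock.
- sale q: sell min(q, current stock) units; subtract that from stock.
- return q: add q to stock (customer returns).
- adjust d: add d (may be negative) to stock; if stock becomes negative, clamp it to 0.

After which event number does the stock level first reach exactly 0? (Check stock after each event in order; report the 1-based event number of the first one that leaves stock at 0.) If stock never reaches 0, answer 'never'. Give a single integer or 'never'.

Answer: 1

Derivation:
Processing events:
Start: stock = 14
  Event 1 (sale 15): sell min(15,14)=14. stock: 14 - 14 = 0. total_sold = 14
  Event 2 (sale 12): sell min(12,0)=0. stock: 0 - 0 = 0. total_sold = 14
  Event 3 (sale 5): sell min(5,0)=0. stock: 0 - 0 = 0. total_sold = 14
  Event 4 (restock 26): 0 + 26 = 26
  Event 5 (sale 9): sell min(9,26)=9. stock: 26 - 9 = 17. total_sold = 23
  Event 6 (restock 19): 17 + 19 = 36
  Event 7 (sale 7): sell min(7,36)=7. stock: 36 - 7 = 29. total_sold = 30
  Event 8 (restock 14): 29 + 14 = 43
  Event 9 (return 1): 43 + 1 = 44
  Event 10 (sale 19): sell min(19,44)=19. stock: 44 - 19 = 25. total_sold = 49
  Event 11 (return 6): 25 + 6 = 31
  Event 12 (return 8): 31 + 8 = 39
Final: stock = 39, total_sold = 49

First zero at event 1.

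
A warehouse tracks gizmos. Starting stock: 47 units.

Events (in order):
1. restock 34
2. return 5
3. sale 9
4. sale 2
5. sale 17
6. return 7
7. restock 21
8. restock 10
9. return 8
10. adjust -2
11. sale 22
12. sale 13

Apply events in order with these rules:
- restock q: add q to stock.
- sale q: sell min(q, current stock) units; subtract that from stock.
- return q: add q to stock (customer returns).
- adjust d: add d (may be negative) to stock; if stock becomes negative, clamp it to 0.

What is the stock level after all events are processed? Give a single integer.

Answer: 67

Derivation:
Processing events:
Start: stock = 47
  Event 1 (restock 34): 47 + 34 = 81
  Event 2 (return 5): 81 + 5 = 86
  Event 3 (sale 9): sell min(9,86)=9. stock: 86 - 9 = 77. total_sold = 9
  Event 4 (sale 2): sell min(2,77)=2. stock: 77 - 2 = 75. total_sold = 11
  Event 5 (sale 17): sell min(17,75)=17. stock: 75 - 17 = 58. total_sold = 28
  Event 6 (return 7): 58 + 7 = 65
  Event 7 (restock 21): 65 + 21 = 86
  Event 8 (restock 10): 86 + 10 = 96
  Event 9 (return 8): 96 + 8 = 104
  Event 10 (adjust -2): 104 + -2 = 102
  Event 11 (sale 22): sell min(22,102)=22. stock: 102 - 22 = 80. total_sold = 50
  Event 12 (sale 13): sell min(13,80)=13. stock: 80 - 13 = 67. total_sold = 63
Final: stock = 67, total_sold = 63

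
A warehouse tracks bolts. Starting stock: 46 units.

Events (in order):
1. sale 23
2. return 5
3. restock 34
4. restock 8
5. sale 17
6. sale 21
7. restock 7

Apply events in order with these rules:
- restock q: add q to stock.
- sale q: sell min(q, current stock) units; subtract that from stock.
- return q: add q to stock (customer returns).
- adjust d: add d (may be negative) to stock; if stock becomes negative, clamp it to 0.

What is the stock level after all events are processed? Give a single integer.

Processing events:
Start: stock = 46
  Event 1 (sale 23): sell min(23,46)=23. stock: 46 - 23 = 23. total_sold = 23
  Event 2 (return 5): 23 + 5 = 28
  Event 3 (restock 34): 28 + 34 = 62
  Event 4 (restock 8): 62 + 8 = 70
  Event 5 (sale 17): sell min(17,70)=17. stock: 70 - 17 = 53. total_sold = 40
  Event 6 (sale 21): sell min(21,53)=21. stock: 53 - 21 = 32. total_sold = 61
  Event 7 (restock 7): 32 + 7 = 39
Final: stock = 39, total_sold = 61

Answer: 39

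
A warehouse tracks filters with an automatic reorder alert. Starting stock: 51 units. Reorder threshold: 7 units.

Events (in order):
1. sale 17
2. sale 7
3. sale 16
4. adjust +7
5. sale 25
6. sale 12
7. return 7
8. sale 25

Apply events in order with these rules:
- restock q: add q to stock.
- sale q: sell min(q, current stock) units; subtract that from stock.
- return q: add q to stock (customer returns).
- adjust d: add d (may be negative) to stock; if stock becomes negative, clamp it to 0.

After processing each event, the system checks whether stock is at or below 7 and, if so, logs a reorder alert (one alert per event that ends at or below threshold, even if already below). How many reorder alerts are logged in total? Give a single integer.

Processing events:
Start: stock = 51
  Event 1 (sale 17): sell min(17,51)=17. stock: 51 - 17 = 34. total_sold = 17
  Event 2 (sale 7): sell min(7,34)=7. stock: 34 - 7 = 27. total_sold = 24
  Event 3 (sale 16): sell min(16,27)=16. stock: 27 - 16 = 11. total_sold = 40
  Event 4 (adjust +7): 11 + 7 = 18
  Event 5 (sale 25): sell min(25,18)=18. stock: 18 - 18 = 0. total_sold = 58
  Event 6 (sale 12): sell min(12,0)=0. stock: 0 - 0 = 0. total_sold = 58
  Event 7 (return 7): 0 + 7 = 7
  Event 8 (sale 25): sell min(25,7)=7. stock: 7 - 7 = 0. total_sold = 65
Final: stock = 0, total_sold = 65

Checking against threshold 7:
  After event 1: stock=34 > 7
  After event 2: stock=27 > 7
  After event 3: stock=11 > 7
  After event 4: stock=18 > 7
  After event 5: stock=0 <= 7 -> ALERT
  After event 6: stock=0 <= 7 -> ALERT
  After event 7: stock=7 <= 7 -> ALERT
  After event 8: stock=0 <= 7 -> ALERT
Alert events: [5, 6, 7, 8]. Count = 4

Answer: 4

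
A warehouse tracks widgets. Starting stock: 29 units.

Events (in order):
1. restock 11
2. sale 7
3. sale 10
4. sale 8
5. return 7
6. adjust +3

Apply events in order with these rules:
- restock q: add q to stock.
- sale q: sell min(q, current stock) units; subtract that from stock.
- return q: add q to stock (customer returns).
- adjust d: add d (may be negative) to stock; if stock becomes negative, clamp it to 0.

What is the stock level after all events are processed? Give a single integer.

Processing events:
Start: stock = 29
  Event 1 (restock 11): 29 + 11 = 40
  Event 2 (sale 7): sell min(7,40)=7. stock: 40 - 7 = 33. total_sold = 7
  Event 3 (sale 10): sell min(10,33)=10. stock: 33 - 10 = 23. total_sold = 17
  Event 4 (sale 8): sell min(8,23)=8. stock: 23 - 8 = 15. total_sold = 25
  Event 5 (return 7): 15 + 7 = 22
  Event 6 (adjust +3): 22 + 3 = 25
Final: stock = 25, total_sold = 25

Answer: 25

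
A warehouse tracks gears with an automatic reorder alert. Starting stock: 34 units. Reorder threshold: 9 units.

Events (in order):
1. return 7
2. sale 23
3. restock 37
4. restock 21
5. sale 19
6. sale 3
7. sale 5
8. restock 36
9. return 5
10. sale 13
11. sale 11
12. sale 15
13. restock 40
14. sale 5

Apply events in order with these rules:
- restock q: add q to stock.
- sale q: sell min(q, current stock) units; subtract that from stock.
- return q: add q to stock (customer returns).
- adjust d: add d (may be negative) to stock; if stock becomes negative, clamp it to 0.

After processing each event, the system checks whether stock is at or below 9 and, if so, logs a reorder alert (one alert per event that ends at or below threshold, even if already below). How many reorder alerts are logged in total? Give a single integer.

Processing events:
Start: stock = 34
  Event 1 (return 7): 34 + 7 = 41
  Event 2 (sale 23): sell min(23,41)=23. stock: 41 - 23 = 18. total_sold = 23
  Event 3 (restock 37): 18 + 37 = 55
  Event 4 (restock 21): 55 + 21 = 76
  Event 5 (sale 19): sell min(19,76)=19. stock: 76 - 19 = 57. total_sold = 42
  Event 6 (sale 3): sell min(3,57)=3. stock: 57 - 3 = 54. total_sold = 45
  Event 7 (sale 5): sell min(5,54)=5. stock: 54 - 5 = 49. total_sold = 50
  Event 8 (restock 36): 49 + 36 = 85
  Event 9 (return 5): 85 + 5 = 90
  Event 10 (sale 13): sell min(13,90)=13. stock: 90 - 13 = 77. total_sold = 63
  Event 11 (sale 11): sell min(11,77)=11. stock: 77 - 11 = 66. total_sold = 74
  Event 12 (sale 15): sell min(15,66)=15. stock: 66 - 15 = 51. total_sold = 89
  Event 13 (restock 40): 51 + 40 = 91
  Event 14 (sale 5): sell min(5,91)=5. stock: 91 - 5 = 86. total_sold = 94
Final: stock = 86, total_sold = 94

Checking against threshold 9:
  After event 1: stock=41 > 9
  After event 2: stock=18 > 9
  After event 3: stock=55 > 9
  After event 4: stock=76 > 9
  After event 5: stock=57 > 9
  After event 6: stock=54 > 9
  After event 7: stock=49 > 9
  After event 8: stock=85 > 9
  After event 9: stock=90 > 9
  After event 10: stock=77 > 9
  After event 11: stock=66 > 9
  After event 12: stock=51 > 9
  After event 13: stock=91 > 9
  After event 14: stock=86 > 9
Alert events: []. Count = 0

Answer: 0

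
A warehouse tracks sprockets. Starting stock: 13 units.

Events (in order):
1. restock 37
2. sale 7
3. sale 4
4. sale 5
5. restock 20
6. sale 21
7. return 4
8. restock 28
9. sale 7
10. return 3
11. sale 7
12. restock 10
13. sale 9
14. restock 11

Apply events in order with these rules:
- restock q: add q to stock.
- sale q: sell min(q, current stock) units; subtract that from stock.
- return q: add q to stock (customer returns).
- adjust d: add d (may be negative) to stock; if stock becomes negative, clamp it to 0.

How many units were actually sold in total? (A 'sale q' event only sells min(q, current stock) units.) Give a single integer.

Processing events:
Start: stock = 13
  Event 1 (restock 37): 13 + 37 = 50
  Event 2 (sale 7): sell min(7,50)=7. stock: 50 - 7 = 43. total_sold = 7
  Event 3 (sale 4): sell min(4,43)=4. stock: 43 - 4 = 39. total_sold = 11
  Event 4 (sale 5): sell min(5,39)=5. stock: 39 - 5 = 34. total_sold = 16
  Event 5 (restock 20): 34 + 20 = 54
  Event 6 (sale 21): sell min(21,54)=21. stock: 54 - 21 = 33. total_sold = 37
  Event 7 (return 4): 33 + 4 = 37
  Event 8 (restock 28): 37 + 28 = 65
  Event 9 (sale 7): sell min(7,65)=7. stock: 65 - 7 = 58. total_sold = 44
  Event 10 (return 3): 58 + 3 = 61
  Event 11 (sale 7): sell min(7,61)=7. stock: 61 - 7 = 54. total_sold = 51
  Event 12 (restock 10): 54 + 10 = 64
  Event 13 (sale 9): sell min(9,64)=9. stock: 64 - 9 = 55. total_sold = 60
  Event 14 (restock 11): 55 + 11 = 66
Final: stock = 66, total_sold = 60

Answer: 60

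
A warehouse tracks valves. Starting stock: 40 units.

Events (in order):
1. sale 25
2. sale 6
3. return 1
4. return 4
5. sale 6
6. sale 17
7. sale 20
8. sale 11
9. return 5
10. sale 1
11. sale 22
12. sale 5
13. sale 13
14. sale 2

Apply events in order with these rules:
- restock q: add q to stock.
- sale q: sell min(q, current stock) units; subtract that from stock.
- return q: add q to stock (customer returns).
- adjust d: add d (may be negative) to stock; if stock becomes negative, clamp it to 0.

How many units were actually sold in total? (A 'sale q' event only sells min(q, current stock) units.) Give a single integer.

Processing events:
Start: stock = 40
  Event 1 (sale 25): sell min(25,40)=25. stock: 40 - 25 = 15. total_sold = 25
  Event 2 (sale 6): sell min(6,15)=6. stock: 15 - 6 = 9. total_sold = 31
  Event 3 (return 1): 9 + 1 = 10
  Event 4 (return 4): 10 + 4 = 14
  Event 5 (sale 6): sell min(6,14)=6. stock: 14 - 6 = 8. total_sold = 37
  Event 6 (sale 17): sell min(17,8)=8. stock: 8 - 8 = 0. total_sold = 45
  Event 7 (sale 20): sell min(20,0)=0. stock: 0 - 0 = 0. total_sold = 45
  Event 8 (sale 11): sell min(11,0)=0. stock: 0 - 0 = 0. total_sold = 45
  Event 9 (return 5): 0 + 5 = 5
  Event 10 (sale 1): sell min(1,5)=1. stock: 5 - 1 = 4. total_sold = 46
  Event 11 (sale 22): sell min(22,4)=4. stock: 4 - 4 = 0. total_sold = 50
  Event 12 (sale 5): sell min(5,0)=0. stock: 0 - 0 = 0. total_sold = 50
  Event 13 (sale 13): sell min(13,0)=0. stock: 0 - 0 = 0. total_sold = 50
  Event 14 (sale 2): sell min(2,0)=0. stock: 0 - 0 = 0. total_sold = 50
Final: stock = 0, total_sold = 50

Answer: 50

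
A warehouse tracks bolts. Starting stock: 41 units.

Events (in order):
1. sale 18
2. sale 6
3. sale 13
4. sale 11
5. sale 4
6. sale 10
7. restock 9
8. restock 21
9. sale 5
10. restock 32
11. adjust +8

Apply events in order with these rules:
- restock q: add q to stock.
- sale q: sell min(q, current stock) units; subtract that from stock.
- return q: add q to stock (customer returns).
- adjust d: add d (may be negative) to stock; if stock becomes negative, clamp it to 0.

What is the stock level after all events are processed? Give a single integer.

Answer: 65

Derivation:
Processing events:
Start: stock = 41
  Event 1 (sale 18): sell min(18,41)=18. stock: 41 - 18 = 23. total_sold = 18
  Event 2 (sale 6): sell min(6,23)=6. stock: 23 - 6 = 17. total_sold = 24
  Event 3 (sale 13): sell min(13,17)=13. stock: 17 - 13 = 4. total_sold = 37
  Event 4 (sale 11): sell min(11,4)=4. stock: 4 - 4 = 0. total_sold = 41
  Event 5 (sale 4): sell min(4,0)=0. stock: 0 - 0 = 0. total_sold = 41
  Event 6 (sale 10): sell min(10,0)=0. stock: 0 - 0 = 0. total_sold = 41
  Event 7 (restock 9): 0 + 9 = 9
  Event 8 (restock 21): 9 + 21 = 30
  Event 9 (sale 5): sell min(5,30)=5. stock: 30 - 5 = 25. total_sold = 46
  Event 10 (restock 32): 25 + 32 = 57
  Event 11 (adjust +8): 57 + 8 = 65
Final: stock = 65, total_sold = 46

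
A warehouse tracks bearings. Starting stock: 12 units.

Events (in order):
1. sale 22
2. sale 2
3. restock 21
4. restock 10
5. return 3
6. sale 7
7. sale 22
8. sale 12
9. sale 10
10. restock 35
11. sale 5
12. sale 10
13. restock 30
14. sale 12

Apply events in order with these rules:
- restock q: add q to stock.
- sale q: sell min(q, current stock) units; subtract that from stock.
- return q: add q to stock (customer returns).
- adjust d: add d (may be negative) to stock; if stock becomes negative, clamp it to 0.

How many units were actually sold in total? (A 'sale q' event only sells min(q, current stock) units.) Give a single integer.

Processing events:
Start: stock = 12
  Event 1 (sale 22): sell min(22,12)=12. stock: 12 - 12 = 0. total_sold = 12
  Event 2 (sale 2): sell min(2,0)=0. stock: 0 - 0 = 0. total_sold = 12
  Event 3 (restock 21): 0 + 21 = 21
  Event 4 (restock 10): 21 + 10 = 31
  Event 5 (return 3): 31 + 3 = 34
  Event 6 (sale 7): sell min(7,34)=7. stock: 34 - 7 = 27. total_sold = 19
  Event 7 (sale 22): sell min(22,27)=22. stock: 27 - 22 = 5. total_sold = 41
  Event 8 (sale 12): sell min(12,5)=5. stock: 5 - 5 = 0. total_sold = 46
  Event 9 (sale 10): sell min(10,0)=0. stock: 0 - 0 = 0. total_sold = 46
  Event 10 (restock 35): 0 + 35 = 35
  Event 11 (sale 5): sell min(5,35)=5. stock: 35 - 5 = 30. total_sold = 51
  Event 12 (sale 10): sell min(10,30)=10. stock: 30 - 10 = 20. total_sold = 61
  Event 13 (restock 30): 20 + 30 = 50
  Event 14 (sale 12): sell min(12,50)=12. stock: 50 - 12 = 38. total_sold = 73
Final: stock = 38, total_sold = 73

Answer: 73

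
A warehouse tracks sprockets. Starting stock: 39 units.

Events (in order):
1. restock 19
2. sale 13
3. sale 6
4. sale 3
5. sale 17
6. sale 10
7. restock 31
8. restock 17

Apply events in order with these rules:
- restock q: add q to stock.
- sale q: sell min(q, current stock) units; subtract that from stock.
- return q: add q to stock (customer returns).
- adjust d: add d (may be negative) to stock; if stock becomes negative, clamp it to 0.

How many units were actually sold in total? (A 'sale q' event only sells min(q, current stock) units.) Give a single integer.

Answer: 49

Derivation:
Processing events:
Start: stock = 39
  Event 1 (restock 19): 39 + 19 = 58
  Event 2 (sale 13): sell min(13,58)=13. stock: 58 - 13 = 45. total_sold = 13
  Event 3 (sale 6): sell min(6,45)=6. stock: 45 - 6 = 39. total_sold = 19
  Event 4 (sale 3): sell min(3,39)=3. stock: 39 - 3 = 36. total_sold = 22
  Event 5 (sale 17): sell min(17,36)=17. stock: 36 - 17 = 19. total_sold = 39
  Event 6 (sale 10): sell min(10,19)=10. stock: 19 - 10 = 9. total_sold = 49
  Event 7 (restock 31): 9 + 31 = 40
  Event 8 (restock 17): 40 + 17 = 57
Final: stock = 57, total_sold = 49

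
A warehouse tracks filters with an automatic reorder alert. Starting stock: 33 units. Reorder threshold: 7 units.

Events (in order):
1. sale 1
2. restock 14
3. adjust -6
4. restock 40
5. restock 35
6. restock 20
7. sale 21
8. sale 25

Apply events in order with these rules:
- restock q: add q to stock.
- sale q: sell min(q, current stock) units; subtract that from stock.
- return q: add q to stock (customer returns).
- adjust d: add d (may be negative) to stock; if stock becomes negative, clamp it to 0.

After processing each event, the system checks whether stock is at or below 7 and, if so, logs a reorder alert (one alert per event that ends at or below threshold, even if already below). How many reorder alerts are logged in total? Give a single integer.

Answer: 0

Derivation:
Processing events:
Start: stock = 33
  Event 1 (sale 1): sell min(1,33)=1. stock: 33 - 1 = 32. total_sold = 1
  Event 2 (restock 14): 32 + 14 = 46
  Event 3 (adjust -6): 46 + -6 = 40
  Event 4 (restock 40): 40 + 40 = 80
  Event 5 (restock 35): 80 + 35 = 115
  Event 6 (restock 20): 115 + 20 = 135
  Event 7 (sale 21): sell min(21,135)=21. stock: 135 - 21 = 114. total_sold = 22
  Event 8 (sale 25): sell min(25,114)=25. stock: 114 - 25 = 89. total_sold = 47
Final: stock = 89, total_sold = 47

Checking against threshold 7:
  After event 1: stock=32 > 7
  After event 2: stock=46 > 7
  After event 3: stock=40 > 7
  After event 4: stock=80 > 7
  After event 5: stock=115 > 7
  After event 6: stock=135 > 7
  After event 7: stock=114 > 7
  After event 8: stock=89 > 7
Alert events: []. Count = 0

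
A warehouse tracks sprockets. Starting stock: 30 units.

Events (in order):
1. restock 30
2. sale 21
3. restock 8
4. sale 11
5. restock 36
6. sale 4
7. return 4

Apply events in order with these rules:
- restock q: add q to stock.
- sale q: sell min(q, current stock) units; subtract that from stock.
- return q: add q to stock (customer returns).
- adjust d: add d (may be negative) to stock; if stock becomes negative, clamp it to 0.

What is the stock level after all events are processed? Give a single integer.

Answer: 72

Derivation:
Processing events:
Start: stock = 30
  Event 1 (restock 30): 30 + 30 = 60
  Event 2 (sale 21): sell min(21,60)=21. stock: 60 - 21 = 39. total_sold = 21
  Event 3 (restock 8): 39 + 8 = 47
  Event 4 (sale 11): sell min(11,47)=11. stock: 47 - 11 = 36. total_sold = 32
  Event 5 (restock 36): 36 + 36 = 72
  Event 6 (sale 4): sell min(4,72)=4. stock: 72 - 4 = 68. total_sold = 36
  Event 7 (return 4): 68 + 4 = 72
Final: stock = 72, total_sold = 36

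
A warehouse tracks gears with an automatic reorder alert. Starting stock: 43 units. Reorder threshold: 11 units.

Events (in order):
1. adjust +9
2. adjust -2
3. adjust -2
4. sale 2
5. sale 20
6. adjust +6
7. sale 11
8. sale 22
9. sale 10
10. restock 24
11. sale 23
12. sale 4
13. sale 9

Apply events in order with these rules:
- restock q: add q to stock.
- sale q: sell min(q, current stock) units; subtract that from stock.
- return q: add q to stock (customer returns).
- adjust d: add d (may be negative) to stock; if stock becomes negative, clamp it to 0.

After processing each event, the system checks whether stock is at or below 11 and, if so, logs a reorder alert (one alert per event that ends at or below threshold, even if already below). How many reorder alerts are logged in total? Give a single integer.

Processing events:
Start: stock = 43
  Event 1 (adjust +9): 43 + 9 = 52
  Event 2 (adjust -2): 52 + -2 = 50
  Event 3 (adjust -2): 50 + -2 = 48
  Event 4 (sale 2): sell min(2,48)=2. stock: 48 - 2 = 46. total_sold = 2
  Event 5 (sale 20): sell min(20,46)=20. stock: 46 - 20 = 26. total_sold = 22
  Event 6 (adjust +6): 26 + 6 = 32
  Event 7 (sale 11): sell min(11,32)=11. stock: 32 - 11 = 21. total_sold = 33
  Event 8 (sale 22): sell min(22,21)=21. stock: 21 - 21 = 0. total_sold = 54
  Event 9 (sale 10): sell min(10,0)=0. stock: 0 - 0 = 0. total_sold = 54
  Event 10 (restock 24): 0 + 24 = 24
  Event 11 (sale 23): sell min(23,24)=23. stock: 24 - 23 = 1. total_sold = 77
  Event 12 (sale 4): sell min(4,1)=1. stock: 1 - 1 = 0. total_sold = 78
  Event 13 (sale 9): sell min(9,0)=0. stock: 0 - 0 = 0. total_sold = 78
Final: stock = 0, total_sold = 78

Checking against threshold 11:
  After event 1: stock=52 > 11
  After event 2: stock=50 > 11
  After event 3: stock=48 > 11
  After event 4: stock=46 > 11
  After event 5: stock=26 > 11
  After event 6: stock=32 > 11
  After event 7: stock=21 > 11
  After event 8: stock=0 <= 11 -> ALERT
  After event 9: stock=0 <= 11 -> ALERT
  After event 10: stock=24 > 11
  After event 11: stock=1 <= 11 -> ALERT
  After event 12: stock=0 <= 11 -> ALERT
  After event 13: stock=0 <= 11 -> ALERT
Alert events: [8, 9, 11, 12, 13]. Count = 5

Answer: 5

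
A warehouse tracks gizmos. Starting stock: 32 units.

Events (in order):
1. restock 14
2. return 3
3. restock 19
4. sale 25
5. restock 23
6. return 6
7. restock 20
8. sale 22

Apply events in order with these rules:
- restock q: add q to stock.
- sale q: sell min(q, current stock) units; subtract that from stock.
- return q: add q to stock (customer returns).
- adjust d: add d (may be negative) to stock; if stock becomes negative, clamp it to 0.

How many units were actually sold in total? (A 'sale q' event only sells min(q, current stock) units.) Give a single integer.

Processing events:
Start: stock = 32
  Event 1 (restock 14): 32 + 14 = 46
  Event 2 (return 3): 46 + 3 = 49
  Event 3 (restock 19): 49 + 19 = 68
  Event 4 (sale 25): sell min(25,68)=25. stock: 68 - 25 = 43. total_sold = 25
  Event 5 (restock 23): 43 + 23 = 66
  Event 6 (return 6): 66 + 6 = 72
  Event 7 (restock 20): 72 + 20 = 92
  Event 8 (sale 22): sell min(22,92)=22. stock: 92 - 22 = 70. total_sold = 47
Final: stock = 70, total_sold = 47

Answer: 47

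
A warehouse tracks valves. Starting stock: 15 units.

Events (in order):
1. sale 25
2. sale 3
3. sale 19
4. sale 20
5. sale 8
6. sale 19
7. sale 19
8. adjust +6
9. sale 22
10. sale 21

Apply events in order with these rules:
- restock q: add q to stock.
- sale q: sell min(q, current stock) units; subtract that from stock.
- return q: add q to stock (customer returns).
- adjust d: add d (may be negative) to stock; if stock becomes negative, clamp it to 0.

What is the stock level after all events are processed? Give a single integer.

Processing events:
Start: stock = 15
  Event 1 (sale 25): sell min(25,15)=15. stock: 15 - 15 = 0. total_sold = 15
  Event 2 (sale 3): sell min(3,0)=0. stock: 0 - 0 = 0. total_sold = 15
  Event 3 (sale 19): sell min(19,0)=0. stock: 0 - 0 = 0. total_sold = 15
  Event 4 (sale 20): sell min(20,0)=0. stock: 0 - 0 = 0. total_sold = 15
  Event 5 (sale 8): sell min(8,0)=0. stock: 0 - 0 = 0. total_sold = 15
  Event 6 (sale 19): sell min(19,0)=0. stock: 0 - 0 = 0. total_sold = 15
  Event 7 (sale 19): sell min(19,0)=0. stock: 0 - 0 = 0. total_sold = 15
  Event 8 (adjust +6): 0 + 6 = 6
  Event 9 (sale 22): sell min(22,6)=6. stock: 6 - 6 = 0. total_sold = 21
  Event 10 (sale 21): sell min(21,0)=0. stock: 0 - 0 = 0. total_sold = 21
Final: stock = 0, total_sold = 21

Answer: 0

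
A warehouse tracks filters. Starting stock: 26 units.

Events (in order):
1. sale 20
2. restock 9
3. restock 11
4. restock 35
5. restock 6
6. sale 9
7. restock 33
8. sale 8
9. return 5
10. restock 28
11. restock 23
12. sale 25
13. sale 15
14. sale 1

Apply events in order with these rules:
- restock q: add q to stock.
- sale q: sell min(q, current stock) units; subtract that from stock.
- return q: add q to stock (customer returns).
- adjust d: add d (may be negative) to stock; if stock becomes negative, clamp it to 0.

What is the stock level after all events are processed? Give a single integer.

Processing events:
Start: stock = 26
  Event 1 (sale 20): sell min(20,26)=20. stock: 26 - 20 = 6. total_sold = 20
  Event 2 (restock 9): 6 + 9 = 15
  Event 3 (restock 11): 15 + 11 = 26
  Event 4 (restock 35): 26 + 35 = 61
  Event 5 (restock 6): 61 + 6 = 67
  Event 6 (sale 9): sell min(9,67)=9. stock: 67 - 9 = 58. total_sold = 29
  Event 7 (restock 33): 58 + 33 = 91
  Event 8 (sale 8): sell min(8,91)=8. stock: 91 - 8 = 83. total_sold = 37
  Event 9 (return 5): 83 + 5 = 88
  Event 10 (restock 28): 88 + 28 = 116
  Event 11 (restock 23): 116 + 23 = 139
  Event 12 (sale 25): sell min(25,139)=25. stock: 139 - 25 = 114. total_sold = 62
  Event 13 (sale 15): sell min(15,114)=15. stock: 114 - 15 = 99. total_sold = 77
  Event 14 (sale 1): sell min(1,99)=1. stock: 99 - 1 = 98. total_sold = 78
Final: stock = 98, total_sold = 78

Answer: 98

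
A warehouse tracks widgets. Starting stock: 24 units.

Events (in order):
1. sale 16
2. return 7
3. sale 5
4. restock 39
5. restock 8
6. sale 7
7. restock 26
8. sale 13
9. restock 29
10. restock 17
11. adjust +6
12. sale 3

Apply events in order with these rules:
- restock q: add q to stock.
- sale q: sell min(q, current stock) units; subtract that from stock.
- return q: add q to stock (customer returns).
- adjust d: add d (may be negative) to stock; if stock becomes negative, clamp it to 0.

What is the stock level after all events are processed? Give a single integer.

Answer: 112

Derivation:
Processing events:
Start: stock = 24
  Event 1 (sale 16): sell min(16,24)=16. stock: 24 - 16 = 8. total_sold = 16
  Event 2 (return 7): 8 + 7 = 15
  Event 3 (sale 5): sell min(5,15)=5. stock: 15 - 5 = 10. total_sold = 21
  Event 4 (restock 39): 10 + 39 = 49
  Event 5 (restock 8): 49 + 8 = 57
  Event 6 (sale 7): sell min(7,57)=7. stock: 57 - 7 = 50. total_sold = 28
  Event 7 (restock 26): 50 + 26 = 76
  Event 8 (sale 13): sell min(13,76)=13. stock: 76 - 13 = 63. total_sold = 41
  Event 9 (restock 29): 63 + 29 = 92
  Event 10 (restock 17): 92 + 17 = 109
  Event 11 (adjust +6): 109 + 6 = 115
  Event 12 (sale 3): sell min(3,115)=3. stock: 115 - 3 = 112. total_sold = 44
Final: stock = 112, total_sold = 44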